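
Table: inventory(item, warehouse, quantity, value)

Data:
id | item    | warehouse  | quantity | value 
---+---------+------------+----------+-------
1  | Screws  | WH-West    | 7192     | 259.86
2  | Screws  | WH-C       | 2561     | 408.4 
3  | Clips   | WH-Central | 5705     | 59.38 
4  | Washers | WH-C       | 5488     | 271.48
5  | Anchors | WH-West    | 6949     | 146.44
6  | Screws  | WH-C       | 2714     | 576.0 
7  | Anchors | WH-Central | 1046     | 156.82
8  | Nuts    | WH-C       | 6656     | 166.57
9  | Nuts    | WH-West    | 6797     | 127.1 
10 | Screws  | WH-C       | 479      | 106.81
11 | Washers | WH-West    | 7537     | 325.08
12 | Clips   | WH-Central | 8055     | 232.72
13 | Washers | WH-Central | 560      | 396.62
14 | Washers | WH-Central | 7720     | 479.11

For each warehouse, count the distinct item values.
SELECT warehouse, COUNT(DISTINCT item)
FROM inventory
GROUP BY warehouse

Result:
  WH-C: 3 distinct
  WH-Central: 3 distinct
  WH-West: 4 distinct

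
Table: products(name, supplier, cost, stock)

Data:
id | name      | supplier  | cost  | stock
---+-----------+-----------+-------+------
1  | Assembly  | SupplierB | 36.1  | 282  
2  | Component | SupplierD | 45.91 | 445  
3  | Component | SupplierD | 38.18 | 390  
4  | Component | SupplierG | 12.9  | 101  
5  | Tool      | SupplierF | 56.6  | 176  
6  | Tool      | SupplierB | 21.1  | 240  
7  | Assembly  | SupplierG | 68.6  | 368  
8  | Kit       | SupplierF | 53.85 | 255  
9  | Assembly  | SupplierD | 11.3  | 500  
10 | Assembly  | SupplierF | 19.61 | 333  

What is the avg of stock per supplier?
SELECT supplier, AVG(stock) as result
FROM products
GROUP BY supplier

Result:
  SupplierB: 261.00
  SupplierD: 445.00
  SupplierF: 254.67
  SupplierG: 234.50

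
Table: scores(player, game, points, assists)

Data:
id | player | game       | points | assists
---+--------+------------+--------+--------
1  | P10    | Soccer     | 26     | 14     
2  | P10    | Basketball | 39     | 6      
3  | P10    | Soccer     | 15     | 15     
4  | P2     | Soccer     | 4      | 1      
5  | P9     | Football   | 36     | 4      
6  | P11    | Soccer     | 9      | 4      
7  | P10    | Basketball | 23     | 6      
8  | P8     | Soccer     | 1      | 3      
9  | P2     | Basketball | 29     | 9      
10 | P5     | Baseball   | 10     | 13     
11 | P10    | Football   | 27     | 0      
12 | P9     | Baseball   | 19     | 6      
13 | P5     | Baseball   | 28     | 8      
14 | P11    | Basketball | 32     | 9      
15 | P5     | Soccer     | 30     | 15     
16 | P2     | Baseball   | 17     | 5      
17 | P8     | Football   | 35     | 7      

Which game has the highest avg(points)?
SELECT game, AVG(points) as val
FROM scores
GROUP BY game
ORDER BY val DESC
LIMIT 1

Result: Football with avg(points) = 32.67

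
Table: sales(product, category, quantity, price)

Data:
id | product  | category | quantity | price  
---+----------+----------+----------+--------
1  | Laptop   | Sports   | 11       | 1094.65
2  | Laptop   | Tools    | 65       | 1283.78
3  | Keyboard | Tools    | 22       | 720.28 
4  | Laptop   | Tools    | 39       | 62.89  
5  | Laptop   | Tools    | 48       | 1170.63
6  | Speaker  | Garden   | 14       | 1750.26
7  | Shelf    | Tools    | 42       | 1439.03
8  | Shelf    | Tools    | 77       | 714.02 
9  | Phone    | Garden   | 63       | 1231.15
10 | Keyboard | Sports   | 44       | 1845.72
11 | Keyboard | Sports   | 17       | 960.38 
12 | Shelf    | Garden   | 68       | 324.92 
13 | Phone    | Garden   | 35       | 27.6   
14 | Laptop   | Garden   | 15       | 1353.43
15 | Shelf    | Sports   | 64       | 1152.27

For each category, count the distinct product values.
SELECT category, COUNT(DISTINCT product)
FROM sales
GROUP BY category

Result:
  Garden: 4 distinct
  Sports: 3 distinct
  Tools: 3 distinct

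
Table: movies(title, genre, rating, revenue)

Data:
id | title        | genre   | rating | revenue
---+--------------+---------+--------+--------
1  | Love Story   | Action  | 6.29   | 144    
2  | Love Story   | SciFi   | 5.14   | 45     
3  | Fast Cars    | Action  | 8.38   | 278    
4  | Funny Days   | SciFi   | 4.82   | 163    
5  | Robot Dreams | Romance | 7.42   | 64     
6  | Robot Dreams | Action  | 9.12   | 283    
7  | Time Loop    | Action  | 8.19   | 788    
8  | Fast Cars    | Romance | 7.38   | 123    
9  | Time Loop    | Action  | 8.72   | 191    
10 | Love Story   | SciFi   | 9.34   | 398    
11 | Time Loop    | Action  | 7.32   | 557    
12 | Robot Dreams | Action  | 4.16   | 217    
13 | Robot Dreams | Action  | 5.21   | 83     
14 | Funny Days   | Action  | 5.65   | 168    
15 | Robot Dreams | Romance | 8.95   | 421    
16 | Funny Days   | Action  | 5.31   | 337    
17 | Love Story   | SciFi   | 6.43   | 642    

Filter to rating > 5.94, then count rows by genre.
SELECT genre, COUNT(*)
FROM movies
WHERE rating > 5.94
GROUP BY genre

Note: WHERE filters rows before grouping.

Result:
  Action: 6
  Romance: 3
  SciFi: 2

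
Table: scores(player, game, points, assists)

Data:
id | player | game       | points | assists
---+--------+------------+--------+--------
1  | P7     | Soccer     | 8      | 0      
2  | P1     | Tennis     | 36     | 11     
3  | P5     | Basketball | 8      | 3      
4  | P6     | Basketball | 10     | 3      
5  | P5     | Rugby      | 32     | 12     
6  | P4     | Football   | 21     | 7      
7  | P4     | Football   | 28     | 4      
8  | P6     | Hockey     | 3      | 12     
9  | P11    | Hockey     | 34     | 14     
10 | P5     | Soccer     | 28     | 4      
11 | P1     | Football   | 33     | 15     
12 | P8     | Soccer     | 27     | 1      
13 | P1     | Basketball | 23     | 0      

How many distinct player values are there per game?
SELECT game, COUNT(DISTINCT player)
FROM scores
GROUP BY game

Result:
  Basketball: 3 distinct
  Football: 2 distinct
  Hockey: 2 distinct
  Rugby: 1 distinct
  Soccer: 3 distinct
  Tennis: 1 distinct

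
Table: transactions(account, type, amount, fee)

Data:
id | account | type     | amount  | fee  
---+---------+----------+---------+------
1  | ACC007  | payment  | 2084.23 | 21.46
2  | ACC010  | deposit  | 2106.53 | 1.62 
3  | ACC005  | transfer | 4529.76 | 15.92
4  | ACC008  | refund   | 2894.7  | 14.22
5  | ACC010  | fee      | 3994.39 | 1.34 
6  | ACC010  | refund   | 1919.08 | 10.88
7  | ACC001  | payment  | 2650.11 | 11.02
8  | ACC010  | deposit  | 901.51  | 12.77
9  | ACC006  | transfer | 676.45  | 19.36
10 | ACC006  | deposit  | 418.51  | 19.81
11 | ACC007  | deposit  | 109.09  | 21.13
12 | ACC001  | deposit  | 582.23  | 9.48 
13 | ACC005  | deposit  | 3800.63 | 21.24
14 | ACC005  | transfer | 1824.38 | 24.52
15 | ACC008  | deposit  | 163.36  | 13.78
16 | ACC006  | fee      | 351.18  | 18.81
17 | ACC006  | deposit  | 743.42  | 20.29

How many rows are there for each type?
SELECT type, COUNT(*) as count
FROM transactions
GROUP BY type

Result:
  deposit: 8
  fee: 2
  payment: 2
  refund: 2
  transfer: 3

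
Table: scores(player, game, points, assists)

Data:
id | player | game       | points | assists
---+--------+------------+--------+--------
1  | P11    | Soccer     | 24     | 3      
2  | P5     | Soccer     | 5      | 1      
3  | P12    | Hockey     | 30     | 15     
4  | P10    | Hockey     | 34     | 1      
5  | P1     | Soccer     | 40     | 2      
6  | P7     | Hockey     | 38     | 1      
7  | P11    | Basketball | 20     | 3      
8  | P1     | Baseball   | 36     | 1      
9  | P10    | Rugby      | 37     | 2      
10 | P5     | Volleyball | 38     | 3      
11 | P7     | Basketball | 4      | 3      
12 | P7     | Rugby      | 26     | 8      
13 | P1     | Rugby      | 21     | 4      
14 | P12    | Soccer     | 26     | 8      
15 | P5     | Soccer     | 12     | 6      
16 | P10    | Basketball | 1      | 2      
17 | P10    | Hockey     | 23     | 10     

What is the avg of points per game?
SELECT game, AVG(points) as result
FROM scores
GROUP BY game

Result:
  Baseball: 36.00
  Basketball: 8.33
  Hockey: 31.25
  Rugby: 28.00
  Soccer: 21.40
  Volleyball: 38.00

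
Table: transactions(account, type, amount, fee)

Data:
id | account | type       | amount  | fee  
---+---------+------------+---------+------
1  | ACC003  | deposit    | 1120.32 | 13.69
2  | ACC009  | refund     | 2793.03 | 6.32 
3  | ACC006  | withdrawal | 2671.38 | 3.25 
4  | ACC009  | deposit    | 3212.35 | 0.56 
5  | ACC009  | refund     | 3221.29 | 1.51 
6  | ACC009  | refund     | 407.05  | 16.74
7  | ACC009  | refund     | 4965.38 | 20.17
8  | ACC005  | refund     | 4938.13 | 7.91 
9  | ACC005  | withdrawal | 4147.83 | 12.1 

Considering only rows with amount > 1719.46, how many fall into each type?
SELECT type, COUNT(*)
FROM transactions
WHERE amount > 1719.46
GROUP BY type

Note: WHERE filters rows before grouping.

Result:
  deposit: 1
  refund: 4
  withdrawal: 2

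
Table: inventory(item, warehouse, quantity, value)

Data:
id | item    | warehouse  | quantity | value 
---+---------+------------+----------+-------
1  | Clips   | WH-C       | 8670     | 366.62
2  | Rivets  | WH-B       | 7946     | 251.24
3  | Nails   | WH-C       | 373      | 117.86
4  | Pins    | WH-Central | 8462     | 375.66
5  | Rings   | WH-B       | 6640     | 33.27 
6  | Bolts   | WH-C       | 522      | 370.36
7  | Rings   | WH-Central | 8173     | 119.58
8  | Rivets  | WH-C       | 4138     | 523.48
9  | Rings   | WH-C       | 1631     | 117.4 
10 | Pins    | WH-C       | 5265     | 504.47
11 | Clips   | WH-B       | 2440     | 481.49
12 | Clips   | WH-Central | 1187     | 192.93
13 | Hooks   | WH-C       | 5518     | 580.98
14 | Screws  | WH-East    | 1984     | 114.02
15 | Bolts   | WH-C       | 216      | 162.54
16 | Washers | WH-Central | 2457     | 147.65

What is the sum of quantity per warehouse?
SELECT warehouse, SUM(quantity) as result
FROM inventory
GROUP BY warehouse

Result:
  WH-B: 17026
  WH-C: 26333
  WH-Central: 20279
  WH-East: 1984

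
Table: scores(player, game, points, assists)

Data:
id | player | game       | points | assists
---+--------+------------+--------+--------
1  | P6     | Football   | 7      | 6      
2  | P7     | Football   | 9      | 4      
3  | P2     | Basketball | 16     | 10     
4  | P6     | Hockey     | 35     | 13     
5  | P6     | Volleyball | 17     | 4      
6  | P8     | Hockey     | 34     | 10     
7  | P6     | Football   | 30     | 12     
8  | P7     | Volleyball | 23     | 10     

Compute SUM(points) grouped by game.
SELECT game, SUM(points) as result
FROM scores
GROUP BY game

Result:
  Basketball: 16
  Football: 46
  Hockey: 69
  Volleyball: 40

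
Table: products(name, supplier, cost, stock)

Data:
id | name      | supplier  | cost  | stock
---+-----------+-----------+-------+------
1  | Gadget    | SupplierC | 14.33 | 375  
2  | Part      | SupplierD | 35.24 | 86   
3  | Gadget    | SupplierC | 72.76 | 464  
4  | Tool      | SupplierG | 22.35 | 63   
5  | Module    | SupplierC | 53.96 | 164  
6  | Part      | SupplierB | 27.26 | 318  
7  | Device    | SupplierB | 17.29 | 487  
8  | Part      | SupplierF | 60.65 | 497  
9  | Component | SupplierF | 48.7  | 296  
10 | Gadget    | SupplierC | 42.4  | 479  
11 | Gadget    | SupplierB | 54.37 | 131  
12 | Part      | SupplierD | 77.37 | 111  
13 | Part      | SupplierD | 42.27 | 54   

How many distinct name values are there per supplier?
SELECT supplier, COUNT(DISTINCT name)
FROM products
GROUP BY supplier

Result:
  SupplierB: 3 distinct
  SupplierC: 2 distinct
  SupplierD: 1 distinct
  SupplierF: 2 distinct
  SupplierG: 1 distinct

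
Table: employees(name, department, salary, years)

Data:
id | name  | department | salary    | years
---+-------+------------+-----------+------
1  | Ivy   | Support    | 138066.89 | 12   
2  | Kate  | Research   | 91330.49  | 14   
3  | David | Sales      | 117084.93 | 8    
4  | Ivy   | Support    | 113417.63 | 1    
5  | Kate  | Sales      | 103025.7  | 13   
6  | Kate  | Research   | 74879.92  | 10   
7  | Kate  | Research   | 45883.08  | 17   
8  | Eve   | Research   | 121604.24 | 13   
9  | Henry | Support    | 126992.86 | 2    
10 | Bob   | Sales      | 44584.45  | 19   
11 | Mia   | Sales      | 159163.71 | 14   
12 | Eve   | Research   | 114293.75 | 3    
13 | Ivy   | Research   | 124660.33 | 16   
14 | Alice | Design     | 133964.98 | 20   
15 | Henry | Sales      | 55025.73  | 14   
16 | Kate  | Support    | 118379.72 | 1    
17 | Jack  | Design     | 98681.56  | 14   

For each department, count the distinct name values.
SELECT department, COUNT(DISTINCT name)
FROM employees
GROUP BY department

Result:
  Design: 2 distinct
  Research: 3 distinct
  Sales: 5 distinct
  Support: 3 distinct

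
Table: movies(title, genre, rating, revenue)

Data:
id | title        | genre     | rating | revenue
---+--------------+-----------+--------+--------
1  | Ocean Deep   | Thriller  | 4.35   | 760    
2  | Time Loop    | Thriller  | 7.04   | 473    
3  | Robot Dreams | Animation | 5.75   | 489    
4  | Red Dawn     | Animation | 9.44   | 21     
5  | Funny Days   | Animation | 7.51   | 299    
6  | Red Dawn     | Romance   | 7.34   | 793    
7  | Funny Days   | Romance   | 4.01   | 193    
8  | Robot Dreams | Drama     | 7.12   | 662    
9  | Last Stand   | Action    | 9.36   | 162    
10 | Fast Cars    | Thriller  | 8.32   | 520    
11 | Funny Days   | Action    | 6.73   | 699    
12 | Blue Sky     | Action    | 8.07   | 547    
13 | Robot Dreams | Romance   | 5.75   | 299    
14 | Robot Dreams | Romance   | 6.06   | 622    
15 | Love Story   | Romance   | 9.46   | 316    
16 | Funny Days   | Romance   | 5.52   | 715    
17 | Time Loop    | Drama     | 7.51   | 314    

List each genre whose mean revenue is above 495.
SELECT genre, AVG(revenue)
FROM movies
GROUP BY genre
HAVING AVG(revenue) > 495

Result:
  Thriller: avg=584.33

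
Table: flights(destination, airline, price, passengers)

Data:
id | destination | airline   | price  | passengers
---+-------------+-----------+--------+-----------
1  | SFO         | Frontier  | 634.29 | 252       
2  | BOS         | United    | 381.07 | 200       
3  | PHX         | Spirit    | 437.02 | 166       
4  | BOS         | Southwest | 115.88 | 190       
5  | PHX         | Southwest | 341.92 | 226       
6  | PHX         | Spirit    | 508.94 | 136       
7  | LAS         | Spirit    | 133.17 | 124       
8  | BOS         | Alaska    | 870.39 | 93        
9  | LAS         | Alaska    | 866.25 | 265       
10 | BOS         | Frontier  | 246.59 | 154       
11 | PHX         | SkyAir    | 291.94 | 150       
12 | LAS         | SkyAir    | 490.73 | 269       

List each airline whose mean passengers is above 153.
SELECT airline, AVG(passengers)
FROM flights
GROUP BY airline
HAVING AVG(passengers) > 153

Result:
  Alaska: avg=179.00
  Frontier: avg=203.00
  SkyAir: avg=209.50
  Southwest: avg=208.00
  United: avg=200.00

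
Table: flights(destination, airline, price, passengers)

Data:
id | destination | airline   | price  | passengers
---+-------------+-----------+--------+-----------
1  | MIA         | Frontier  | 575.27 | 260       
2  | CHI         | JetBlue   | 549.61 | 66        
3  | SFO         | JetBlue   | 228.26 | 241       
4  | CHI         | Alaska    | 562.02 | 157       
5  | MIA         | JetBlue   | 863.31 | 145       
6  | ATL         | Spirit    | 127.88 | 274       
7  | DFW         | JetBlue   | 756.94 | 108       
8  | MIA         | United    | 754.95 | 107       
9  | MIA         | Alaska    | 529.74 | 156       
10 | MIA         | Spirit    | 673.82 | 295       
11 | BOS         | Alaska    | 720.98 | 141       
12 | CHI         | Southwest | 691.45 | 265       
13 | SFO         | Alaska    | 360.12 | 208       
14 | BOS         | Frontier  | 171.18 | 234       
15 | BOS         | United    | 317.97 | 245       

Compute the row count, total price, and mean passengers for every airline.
SELECT airline,
       COUNT(*) as cnt,
       SUM(price) as total_price,
       AVG(passengers) as avg_passengers
FROM flights
GROUP BY airline

Result:
  Alaska: 4 records, 2172.86 total price, 165.50 avg passengers
  Frontier: 2 records, 746.45 total price, 247.00 avg passengers
  JetBlue: 4 records, 2398.12 total price, 140.00 avg passengers
  Southwest: 1 records, 691.45 total price, 265.00 avg passengers
  Spirit: 2 records, 801.70 total price, 284.50 avg passengers
  United: 2 records, 1072.92 total price, 176.00 avg passengers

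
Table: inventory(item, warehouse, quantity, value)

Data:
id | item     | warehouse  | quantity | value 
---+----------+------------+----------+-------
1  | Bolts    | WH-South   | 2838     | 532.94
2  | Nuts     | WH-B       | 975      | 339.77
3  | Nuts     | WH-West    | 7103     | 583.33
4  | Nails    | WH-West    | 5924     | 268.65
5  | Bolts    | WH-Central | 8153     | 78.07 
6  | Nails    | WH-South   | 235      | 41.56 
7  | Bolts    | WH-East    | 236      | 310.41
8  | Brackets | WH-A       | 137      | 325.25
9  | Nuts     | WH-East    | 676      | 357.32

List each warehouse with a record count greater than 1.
SELECT warehouse, COUNT(*) as cnt
FROM inventory
GROUP BY warehouse
HAVING COUNT(*) > 1

Result:
  WH-East: 2
  WH-South: 2
  WH-West: 2

Note: HAVING filters groups after aggregation, WHERE filters rows before.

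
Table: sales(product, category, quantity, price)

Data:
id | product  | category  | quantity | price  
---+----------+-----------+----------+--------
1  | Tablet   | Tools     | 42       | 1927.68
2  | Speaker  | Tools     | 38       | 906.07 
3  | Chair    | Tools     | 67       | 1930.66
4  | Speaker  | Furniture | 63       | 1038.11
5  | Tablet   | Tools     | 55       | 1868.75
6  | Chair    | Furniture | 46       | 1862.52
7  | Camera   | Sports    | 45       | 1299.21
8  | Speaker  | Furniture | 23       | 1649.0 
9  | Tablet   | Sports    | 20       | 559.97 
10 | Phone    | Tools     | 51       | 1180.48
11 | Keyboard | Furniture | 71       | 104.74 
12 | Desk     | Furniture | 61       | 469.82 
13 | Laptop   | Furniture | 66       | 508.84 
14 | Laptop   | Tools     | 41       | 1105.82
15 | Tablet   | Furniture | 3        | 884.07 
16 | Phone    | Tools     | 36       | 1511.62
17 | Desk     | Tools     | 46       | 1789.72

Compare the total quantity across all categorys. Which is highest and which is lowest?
SELECT category, SUM(quantity)
FROM sales
GROUP BY category
ORDER BY SUM(quantity)

All groups:
  Sports: 65
  Furniture: 333
  Tools: 376

Highest: Tools (376)
Lowest: Sports (65)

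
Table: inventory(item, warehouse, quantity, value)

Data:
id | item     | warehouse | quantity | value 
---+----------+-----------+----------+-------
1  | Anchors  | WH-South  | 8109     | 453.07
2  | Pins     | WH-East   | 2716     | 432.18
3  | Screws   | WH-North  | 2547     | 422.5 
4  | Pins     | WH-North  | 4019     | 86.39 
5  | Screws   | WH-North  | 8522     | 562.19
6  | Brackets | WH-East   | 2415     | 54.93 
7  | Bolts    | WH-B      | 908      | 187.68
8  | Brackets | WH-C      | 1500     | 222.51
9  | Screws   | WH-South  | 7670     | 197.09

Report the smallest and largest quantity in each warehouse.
SELECT warehouse, MIN(quantity), MAX(quantity)
FROM inventory
GROUP BY warehouse

Result:
  WH-B: min=908, max=908
  WH-C: min=1500, max=1500
  WH-East: min=2415, max=2716
  WH-North: min=2547, max=8522
  WH-South: min=7670, max=8109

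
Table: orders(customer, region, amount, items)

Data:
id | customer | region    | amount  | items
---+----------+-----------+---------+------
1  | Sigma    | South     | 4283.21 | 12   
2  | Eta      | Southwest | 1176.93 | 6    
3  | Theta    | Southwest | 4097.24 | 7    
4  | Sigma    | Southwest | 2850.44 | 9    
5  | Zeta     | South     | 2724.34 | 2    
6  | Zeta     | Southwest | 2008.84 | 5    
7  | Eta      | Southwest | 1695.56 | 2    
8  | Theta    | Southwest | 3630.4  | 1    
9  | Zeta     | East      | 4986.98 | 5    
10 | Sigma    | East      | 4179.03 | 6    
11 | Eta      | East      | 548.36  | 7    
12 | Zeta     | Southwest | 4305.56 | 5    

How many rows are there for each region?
SELECT region, COUNT(*) as count
FROM orders
GROUP BY region

Result:
  East: 3
  South: 2
  Southwest: 7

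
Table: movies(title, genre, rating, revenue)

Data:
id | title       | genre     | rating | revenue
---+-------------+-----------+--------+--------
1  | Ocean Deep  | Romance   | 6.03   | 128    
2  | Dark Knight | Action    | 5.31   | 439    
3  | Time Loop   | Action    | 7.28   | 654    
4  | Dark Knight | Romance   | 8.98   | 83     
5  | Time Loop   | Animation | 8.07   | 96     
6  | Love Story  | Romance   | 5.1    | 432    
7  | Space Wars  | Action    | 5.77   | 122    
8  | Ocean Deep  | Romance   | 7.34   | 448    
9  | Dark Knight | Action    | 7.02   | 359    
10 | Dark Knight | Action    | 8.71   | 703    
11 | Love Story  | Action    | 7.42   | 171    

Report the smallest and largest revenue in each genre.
SELECT genre, MIN(revenue), MAX(revenue)
FROM movies
GROUP BY genre

Result:
  Action: min=122, max=703
  Animation: min=96, max=96
  Romance: min=83, max=448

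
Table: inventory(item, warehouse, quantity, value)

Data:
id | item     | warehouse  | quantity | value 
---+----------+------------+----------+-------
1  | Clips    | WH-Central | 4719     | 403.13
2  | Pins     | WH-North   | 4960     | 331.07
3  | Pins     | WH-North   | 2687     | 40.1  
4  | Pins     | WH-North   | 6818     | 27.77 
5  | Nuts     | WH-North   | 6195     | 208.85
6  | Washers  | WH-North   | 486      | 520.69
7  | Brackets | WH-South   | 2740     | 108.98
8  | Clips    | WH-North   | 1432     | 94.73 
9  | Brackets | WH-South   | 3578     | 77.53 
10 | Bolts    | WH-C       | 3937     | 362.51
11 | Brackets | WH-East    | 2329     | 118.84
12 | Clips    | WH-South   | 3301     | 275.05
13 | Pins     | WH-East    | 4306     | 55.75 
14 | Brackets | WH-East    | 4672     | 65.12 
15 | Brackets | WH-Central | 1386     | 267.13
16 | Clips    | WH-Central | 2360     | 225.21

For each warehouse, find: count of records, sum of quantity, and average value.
SELECT warehouse,
       COUNT(*) as cnt,
       SUM(quantity) as total_quantity,
       AVG(value) as avg_value
FROM inventory
GROUP BY warehouse

Result:
  WH-C: 1 records, 3937 total quantity, 362.51 avg value
  WH-Central: 3 records, 8465 total quantity, 298.49 avg value
  WH-East: 3 records, 11307 total quantity, 79.90 avg value
  WH-North: 6 records, 22578 total quantity, 203.87 avg value
  WH-South: 3 records, 9619 total quantity, 153.85 avg value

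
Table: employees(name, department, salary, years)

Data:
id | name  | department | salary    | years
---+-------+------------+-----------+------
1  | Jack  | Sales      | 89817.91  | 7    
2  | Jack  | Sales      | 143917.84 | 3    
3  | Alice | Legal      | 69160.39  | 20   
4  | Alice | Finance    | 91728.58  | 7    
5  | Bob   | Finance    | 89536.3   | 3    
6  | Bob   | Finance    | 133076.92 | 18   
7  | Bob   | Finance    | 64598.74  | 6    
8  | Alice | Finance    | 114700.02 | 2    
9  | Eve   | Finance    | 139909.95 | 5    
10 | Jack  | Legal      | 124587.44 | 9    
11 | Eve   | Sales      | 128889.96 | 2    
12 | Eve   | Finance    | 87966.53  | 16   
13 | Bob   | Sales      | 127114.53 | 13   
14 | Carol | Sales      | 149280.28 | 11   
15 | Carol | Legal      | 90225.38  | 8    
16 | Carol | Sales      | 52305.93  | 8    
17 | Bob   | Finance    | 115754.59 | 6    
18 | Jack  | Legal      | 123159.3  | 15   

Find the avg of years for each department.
SELECT department, AVG(years) as result
FROM employees
GROUP BY department

Result:
  Finance: 7.88
  Legal: 13.00
  Sales: 7.33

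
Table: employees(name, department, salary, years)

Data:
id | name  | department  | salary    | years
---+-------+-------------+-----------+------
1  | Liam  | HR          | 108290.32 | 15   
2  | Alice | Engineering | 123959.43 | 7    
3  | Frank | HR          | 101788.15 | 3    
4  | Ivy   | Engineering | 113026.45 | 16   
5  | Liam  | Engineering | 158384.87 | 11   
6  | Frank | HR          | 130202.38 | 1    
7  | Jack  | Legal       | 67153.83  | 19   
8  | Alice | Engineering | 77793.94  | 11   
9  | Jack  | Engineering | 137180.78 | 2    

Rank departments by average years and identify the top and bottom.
SELECT department, AVG(years)
FROM employees
GROUP BY department
ORDER BY AVG(years)

All groups:
  HR: 6.33
  Engineering: 9.40
  Legal: 19.00

Highest: Legal (19.00)
Lowest: HR (6.33)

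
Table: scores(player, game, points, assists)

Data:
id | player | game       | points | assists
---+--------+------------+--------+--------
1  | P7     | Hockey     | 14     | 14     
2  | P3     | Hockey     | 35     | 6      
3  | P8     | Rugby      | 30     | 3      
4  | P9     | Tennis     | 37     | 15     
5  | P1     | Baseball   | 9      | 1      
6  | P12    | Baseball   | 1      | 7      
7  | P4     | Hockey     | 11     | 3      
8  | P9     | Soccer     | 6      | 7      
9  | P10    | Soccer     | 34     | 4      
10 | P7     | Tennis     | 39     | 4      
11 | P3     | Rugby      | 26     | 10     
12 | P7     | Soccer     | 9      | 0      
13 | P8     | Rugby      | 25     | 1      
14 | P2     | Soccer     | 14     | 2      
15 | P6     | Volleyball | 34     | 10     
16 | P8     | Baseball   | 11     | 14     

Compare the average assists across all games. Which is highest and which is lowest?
SELECT game, AVG(assists)
FROM scores
GROUP BY game
ORDER BY AVG(assists)

All groups:
  Soccer: 3.25
  Rugby: 4.67
  Baseball: 7.33
  Hockey: 7.67
  Tennis: 9.50
  Volleyball: 10.00

Highest: Volleyball (10.00)
Lowest: Soccer (3.25)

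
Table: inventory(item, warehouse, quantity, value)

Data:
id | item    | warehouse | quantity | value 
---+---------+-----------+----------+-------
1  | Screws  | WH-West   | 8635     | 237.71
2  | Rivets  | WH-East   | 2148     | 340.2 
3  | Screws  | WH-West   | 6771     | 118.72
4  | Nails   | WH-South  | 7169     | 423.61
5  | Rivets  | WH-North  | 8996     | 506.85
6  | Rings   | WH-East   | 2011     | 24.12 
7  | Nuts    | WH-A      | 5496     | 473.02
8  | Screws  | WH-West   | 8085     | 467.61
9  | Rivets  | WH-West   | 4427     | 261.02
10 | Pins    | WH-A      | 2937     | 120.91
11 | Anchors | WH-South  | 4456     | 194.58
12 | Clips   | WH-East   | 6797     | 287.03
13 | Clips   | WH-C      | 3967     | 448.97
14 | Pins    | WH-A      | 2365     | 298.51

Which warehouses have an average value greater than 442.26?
SELECT warehouse, AVG(value)
FROM inventory
GROUP BY warehouse
HAVING AVG(value) > 442.26

Result:
  WH-C: avg=448.97
  WH-North: avg=506.85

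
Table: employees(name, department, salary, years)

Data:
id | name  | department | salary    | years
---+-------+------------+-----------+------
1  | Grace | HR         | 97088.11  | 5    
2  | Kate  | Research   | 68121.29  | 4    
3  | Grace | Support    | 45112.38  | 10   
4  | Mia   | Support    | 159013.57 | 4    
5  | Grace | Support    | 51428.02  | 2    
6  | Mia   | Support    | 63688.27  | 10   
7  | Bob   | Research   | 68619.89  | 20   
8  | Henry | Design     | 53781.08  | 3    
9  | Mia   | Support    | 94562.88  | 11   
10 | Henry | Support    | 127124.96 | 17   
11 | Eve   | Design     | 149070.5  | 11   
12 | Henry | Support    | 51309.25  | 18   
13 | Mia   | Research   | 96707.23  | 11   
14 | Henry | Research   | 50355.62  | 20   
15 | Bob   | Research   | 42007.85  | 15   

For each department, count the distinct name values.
SELECT department, COUNT(DISTINCT name)
FROM employees
GROUP BY department

Result:
  Design: 2 distinct
  HR: 1 distinct
  Research: 4 distinct
  Support: 3 distinct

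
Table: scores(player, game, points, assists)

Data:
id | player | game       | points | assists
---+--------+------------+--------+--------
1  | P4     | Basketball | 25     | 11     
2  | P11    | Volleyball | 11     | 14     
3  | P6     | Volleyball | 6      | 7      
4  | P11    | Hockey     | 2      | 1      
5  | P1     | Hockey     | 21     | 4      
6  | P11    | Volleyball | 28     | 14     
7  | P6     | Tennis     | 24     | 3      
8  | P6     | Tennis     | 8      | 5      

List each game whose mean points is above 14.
SELECT game, AVG(points)
FROM scores
GROUP BY game
HAVING AVG(points) > 14

Result:
  Basketball: avg=25.00
  Tennis: avg=16.00
  Volleyball: avg=15.00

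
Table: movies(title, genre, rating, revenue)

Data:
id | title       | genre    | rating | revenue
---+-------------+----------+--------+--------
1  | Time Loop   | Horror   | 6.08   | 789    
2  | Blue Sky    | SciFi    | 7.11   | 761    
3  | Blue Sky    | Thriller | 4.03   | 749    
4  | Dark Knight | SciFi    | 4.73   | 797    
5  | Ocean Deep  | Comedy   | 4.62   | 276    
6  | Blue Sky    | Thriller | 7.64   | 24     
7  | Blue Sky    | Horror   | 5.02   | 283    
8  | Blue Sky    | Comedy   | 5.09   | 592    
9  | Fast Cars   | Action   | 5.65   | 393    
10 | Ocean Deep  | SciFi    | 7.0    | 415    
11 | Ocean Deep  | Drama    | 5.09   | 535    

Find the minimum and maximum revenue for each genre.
SELECT genre, MIN(revenue), MAX(revenue)
FROM movies
GROUP BY genre

Result:
  Action: min=393, max=393
  Comedy: min=276, max=592
  Drama: min=535, max=535
  Horror: min=283, max=789
  SciFi: min=415, max=797
  Thriller: min=24, max=749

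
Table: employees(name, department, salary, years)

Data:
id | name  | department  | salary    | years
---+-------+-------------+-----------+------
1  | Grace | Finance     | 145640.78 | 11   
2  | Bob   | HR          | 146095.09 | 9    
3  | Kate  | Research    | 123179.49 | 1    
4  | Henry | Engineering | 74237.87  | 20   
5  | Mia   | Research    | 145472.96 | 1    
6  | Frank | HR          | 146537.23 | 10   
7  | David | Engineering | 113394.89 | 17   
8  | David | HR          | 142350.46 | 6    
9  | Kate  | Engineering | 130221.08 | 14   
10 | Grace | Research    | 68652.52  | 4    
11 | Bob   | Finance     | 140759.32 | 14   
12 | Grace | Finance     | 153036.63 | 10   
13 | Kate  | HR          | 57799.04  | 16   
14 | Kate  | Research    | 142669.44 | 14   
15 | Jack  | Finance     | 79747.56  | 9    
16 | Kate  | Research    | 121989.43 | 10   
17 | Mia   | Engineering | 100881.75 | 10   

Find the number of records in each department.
SELECT department, COUNT(*) as count
FROM employees
GROUP BY department

Result:
  Engineering: 4
  Finance: 4
  HR: 4
  Research: 5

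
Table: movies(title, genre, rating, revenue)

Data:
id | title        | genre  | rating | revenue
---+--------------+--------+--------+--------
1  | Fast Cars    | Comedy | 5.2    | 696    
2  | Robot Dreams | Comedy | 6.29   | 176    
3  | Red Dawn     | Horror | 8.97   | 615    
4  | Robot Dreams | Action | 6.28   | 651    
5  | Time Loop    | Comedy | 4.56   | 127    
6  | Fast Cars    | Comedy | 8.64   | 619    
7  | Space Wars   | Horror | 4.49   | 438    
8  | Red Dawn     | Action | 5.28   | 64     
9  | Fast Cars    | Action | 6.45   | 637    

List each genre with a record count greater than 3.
SELECT genre, COUNT(*) as cnt
FROM movies
GROUP BY genre
HAVING COUNT(*) > 3

Result:
  Comedy: 4

Note: HAVING filters groups after aggregation, WHERE filters rows before.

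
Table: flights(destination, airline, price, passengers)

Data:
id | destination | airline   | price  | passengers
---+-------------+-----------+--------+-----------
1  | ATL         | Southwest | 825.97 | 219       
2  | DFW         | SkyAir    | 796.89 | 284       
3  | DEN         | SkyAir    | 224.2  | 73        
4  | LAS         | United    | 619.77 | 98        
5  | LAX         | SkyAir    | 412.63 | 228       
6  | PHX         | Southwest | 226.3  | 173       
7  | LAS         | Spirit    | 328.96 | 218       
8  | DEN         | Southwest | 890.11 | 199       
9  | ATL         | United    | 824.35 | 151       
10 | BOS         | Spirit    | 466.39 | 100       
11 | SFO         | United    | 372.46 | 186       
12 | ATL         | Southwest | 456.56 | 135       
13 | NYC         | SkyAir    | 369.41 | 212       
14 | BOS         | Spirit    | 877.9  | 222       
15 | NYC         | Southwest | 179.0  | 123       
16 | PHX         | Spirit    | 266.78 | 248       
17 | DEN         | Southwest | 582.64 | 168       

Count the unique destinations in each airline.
SELECT airline, COUNT(DISTINCT destination)
FROM flights
GROUP BY airline

Result:
  SkyAir: 4 distinct
  Southwest: 4 distinct
  Spirit: 3 distinct
  United: 3 distinct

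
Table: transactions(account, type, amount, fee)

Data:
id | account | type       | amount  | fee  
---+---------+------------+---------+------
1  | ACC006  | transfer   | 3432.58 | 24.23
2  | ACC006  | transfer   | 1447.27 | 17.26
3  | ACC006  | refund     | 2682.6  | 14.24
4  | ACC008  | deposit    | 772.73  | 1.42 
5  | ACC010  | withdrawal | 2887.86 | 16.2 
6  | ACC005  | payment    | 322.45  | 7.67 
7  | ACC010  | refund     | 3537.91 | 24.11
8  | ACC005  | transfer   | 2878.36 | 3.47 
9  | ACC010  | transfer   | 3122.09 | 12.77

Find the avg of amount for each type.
SELECT type, AVG(amount) as result
FROM transactions
GROUP BY type

Result:
  deposit: 772.73
  payment: 322.45
  refund: 3110.26
  transfer: 2720.08
  withdrawal: 2887.86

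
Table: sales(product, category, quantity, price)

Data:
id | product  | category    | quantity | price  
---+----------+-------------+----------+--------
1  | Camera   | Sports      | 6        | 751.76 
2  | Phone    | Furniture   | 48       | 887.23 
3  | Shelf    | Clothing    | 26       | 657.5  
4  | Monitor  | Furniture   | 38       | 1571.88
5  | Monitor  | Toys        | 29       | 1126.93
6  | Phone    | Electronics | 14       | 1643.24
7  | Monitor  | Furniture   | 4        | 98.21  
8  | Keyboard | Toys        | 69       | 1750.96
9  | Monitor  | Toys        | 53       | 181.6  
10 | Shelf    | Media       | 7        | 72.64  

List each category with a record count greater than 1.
SELECT category, COUNT(*) as cnt
FROM sales
GROUP BY category
HAVING COUNT(*) > 1

Result:
  Furniture: 3
  Toys: 3

Note: HAVING filters groups after aggregation, WHERE filters rows before.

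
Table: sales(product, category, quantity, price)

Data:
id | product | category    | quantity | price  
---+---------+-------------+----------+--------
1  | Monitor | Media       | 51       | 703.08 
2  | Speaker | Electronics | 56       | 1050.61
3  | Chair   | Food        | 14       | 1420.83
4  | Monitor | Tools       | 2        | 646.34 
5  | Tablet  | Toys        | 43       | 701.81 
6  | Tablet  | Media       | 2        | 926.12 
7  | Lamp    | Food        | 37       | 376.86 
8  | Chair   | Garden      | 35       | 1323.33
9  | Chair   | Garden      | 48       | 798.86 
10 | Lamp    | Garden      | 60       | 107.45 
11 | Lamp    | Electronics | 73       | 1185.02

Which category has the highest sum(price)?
SELECT category, SUM(price) as val
FROM sales
GROUP BY category
ORDER BY val DESC
LIMIT 1

Result: Electronics with sum(price) = 2235.63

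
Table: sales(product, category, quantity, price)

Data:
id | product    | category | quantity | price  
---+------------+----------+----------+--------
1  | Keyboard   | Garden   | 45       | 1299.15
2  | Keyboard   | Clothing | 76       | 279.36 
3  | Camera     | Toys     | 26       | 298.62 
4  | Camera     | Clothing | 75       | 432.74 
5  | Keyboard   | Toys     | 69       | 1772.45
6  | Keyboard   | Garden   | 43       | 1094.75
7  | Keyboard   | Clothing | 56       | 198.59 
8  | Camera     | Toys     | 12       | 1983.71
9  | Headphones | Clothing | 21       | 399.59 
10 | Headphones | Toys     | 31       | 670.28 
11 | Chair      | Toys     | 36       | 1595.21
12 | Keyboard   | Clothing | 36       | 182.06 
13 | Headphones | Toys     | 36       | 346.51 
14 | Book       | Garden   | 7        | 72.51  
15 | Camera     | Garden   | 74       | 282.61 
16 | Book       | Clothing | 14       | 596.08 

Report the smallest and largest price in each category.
SELECT category, MIN(price), MAX(price)
FROM sales
GROUP BY category

Result:
  Clothing: min=182.06, max=596.08
  Garden: min=72.51, max=1299.15
  Toys: min=298.62, max=1983.71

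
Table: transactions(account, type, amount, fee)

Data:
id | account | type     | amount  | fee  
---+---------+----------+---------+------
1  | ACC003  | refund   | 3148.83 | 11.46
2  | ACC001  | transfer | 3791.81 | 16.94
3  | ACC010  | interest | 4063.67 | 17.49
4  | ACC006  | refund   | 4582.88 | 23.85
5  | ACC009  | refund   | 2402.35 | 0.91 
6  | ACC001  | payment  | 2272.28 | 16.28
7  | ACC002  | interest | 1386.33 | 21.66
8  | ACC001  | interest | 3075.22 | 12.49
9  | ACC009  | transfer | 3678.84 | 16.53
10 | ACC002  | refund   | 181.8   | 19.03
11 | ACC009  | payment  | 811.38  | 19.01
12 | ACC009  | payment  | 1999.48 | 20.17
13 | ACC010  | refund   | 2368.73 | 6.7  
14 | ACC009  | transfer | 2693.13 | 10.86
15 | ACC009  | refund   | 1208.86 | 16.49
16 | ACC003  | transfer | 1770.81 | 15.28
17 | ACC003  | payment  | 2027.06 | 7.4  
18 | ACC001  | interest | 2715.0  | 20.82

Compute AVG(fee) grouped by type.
SELECT type, AVG(fee) as result
FROM transactions
GROUP BY type

Result:
  interest: 18.12
  payment: 15.72
  refund: 13.07
  transfer: 14.90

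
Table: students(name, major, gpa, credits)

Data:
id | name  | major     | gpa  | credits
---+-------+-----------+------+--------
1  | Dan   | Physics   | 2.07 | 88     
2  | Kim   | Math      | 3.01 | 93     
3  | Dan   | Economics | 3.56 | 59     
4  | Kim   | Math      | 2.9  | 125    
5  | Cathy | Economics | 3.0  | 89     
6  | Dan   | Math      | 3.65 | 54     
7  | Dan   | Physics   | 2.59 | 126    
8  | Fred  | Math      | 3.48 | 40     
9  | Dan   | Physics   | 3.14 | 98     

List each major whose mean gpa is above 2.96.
SELECT major, AVG(gpa)
FROM students
GROUP BY major
HAVING AVG(gpa) > 2.96

Result:
  Economics: avg=3.28
  Math: avg=3.26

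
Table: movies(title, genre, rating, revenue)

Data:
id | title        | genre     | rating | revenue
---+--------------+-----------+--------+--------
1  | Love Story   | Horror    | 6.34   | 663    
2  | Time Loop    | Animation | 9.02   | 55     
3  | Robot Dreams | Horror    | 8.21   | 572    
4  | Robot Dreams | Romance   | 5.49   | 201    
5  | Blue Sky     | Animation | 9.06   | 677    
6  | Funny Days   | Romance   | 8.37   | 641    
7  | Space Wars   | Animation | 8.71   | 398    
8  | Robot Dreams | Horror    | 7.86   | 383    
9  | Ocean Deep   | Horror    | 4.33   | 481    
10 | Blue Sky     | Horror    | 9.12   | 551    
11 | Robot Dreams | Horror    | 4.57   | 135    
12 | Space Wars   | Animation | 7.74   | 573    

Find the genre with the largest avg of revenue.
SELECT genre, AVG(revenue) as val
FROM movies
GROUP BY genre
ORDER BY val DESC
LIMIT 1

Result: Horror with avg(revenue) = 464.17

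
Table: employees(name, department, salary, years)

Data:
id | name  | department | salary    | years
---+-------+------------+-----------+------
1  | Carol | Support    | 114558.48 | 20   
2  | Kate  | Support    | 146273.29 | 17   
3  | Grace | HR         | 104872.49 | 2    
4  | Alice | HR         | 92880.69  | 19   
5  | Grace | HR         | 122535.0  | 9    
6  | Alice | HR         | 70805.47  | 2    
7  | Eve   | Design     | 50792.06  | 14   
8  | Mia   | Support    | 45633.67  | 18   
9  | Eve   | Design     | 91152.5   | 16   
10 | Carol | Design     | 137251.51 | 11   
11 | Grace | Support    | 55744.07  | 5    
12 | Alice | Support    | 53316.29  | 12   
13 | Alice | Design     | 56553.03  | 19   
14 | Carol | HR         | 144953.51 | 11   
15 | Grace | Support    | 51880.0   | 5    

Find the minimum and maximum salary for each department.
SELECT department, MIN(salary), MAX(salary)
FROM employees
GROUP BY department

Result:
  Design: min=50792.06, max=137251.51
  HR: min=70805.47, max=144953.51
  Support: min=45633.67, max=146273.29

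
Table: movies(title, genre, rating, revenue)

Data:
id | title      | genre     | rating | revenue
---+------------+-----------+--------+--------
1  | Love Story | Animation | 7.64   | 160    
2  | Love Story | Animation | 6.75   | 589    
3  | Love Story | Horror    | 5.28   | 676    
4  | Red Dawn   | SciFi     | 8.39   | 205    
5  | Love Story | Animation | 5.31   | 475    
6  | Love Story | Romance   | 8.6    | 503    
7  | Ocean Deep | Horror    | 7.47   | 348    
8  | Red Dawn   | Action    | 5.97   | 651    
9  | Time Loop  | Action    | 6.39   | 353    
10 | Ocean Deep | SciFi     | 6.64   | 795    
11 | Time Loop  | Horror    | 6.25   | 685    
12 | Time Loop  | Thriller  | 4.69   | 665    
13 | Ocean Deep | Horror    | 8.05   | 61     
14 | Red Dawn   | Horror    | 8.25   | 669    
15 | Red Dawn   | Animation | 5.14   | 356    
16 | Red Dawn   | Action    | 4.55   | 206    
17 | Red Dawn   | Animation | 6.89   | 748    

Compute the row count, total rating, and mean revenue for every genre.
SELECT genre,
       COUNT(*) as cnt,
       SUM(rating) as total_rating,
       AVG(revenue) as avg_revenue
FROM movies
GROUP BY genre

Result:
  Action: 3 records, 16.91 total rating, 403.33 avg revenue
  Animation: 5 records, 31.73 total rating, 465.60 avg revenue
  Horror: 5 records, 35.30 total rating, 487.80 avg revenue
  Romance: 1 records, 8.60 total rating, 503.00 avg revenue
  SciFi: 2 records, 15.03 total rating, 500.00 avg revenue
  Thriller: 1 records, 4.69 total rating, 665.00 avg revenue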